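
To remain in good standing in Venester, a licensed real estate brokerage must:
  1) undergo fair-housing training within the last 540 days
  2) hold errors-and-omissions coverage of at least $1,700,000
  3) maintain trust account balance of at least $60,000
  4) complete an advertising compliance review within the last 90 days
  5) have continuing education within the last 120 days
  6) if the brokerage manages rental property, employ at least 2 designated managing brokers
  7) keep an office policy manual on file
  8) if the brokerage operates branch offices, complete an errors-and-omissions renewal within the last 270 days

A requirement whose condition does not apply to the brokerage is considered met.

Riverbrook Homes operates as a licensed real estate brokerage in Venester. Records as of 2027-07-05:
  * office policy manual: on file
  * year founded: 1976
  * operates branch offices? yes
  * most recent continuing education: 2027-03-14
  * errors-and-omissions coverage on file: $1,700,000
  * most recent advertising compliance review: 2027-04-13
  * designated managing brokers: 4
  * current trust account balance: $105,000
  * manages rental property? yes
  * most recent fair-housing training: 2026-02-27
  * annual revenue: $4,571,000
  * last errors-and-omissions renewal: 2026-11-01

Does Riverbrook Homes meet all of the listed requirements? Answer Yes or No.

Yes

1. fair-housing training 493 days ago vs limit 540 → met
2. errors-and-omissions coverage $1,700,000 ≥ $1,700,000 → met
3. trust account balance $105,000 ≥ $60,000 → met
4. advertising compliance review 83 days ago vs limit 90 → met
5. continuing education 113 days ago vs limit 120 → met
6. condition 'manages rental property' holds; designated managing brokers 4 ≥ 2 → met
7. office policy manual present → met
8. condition 'operates branch offices' holds; errors-and-omissions renewal 246 days ago vs limit 270 → met
All met.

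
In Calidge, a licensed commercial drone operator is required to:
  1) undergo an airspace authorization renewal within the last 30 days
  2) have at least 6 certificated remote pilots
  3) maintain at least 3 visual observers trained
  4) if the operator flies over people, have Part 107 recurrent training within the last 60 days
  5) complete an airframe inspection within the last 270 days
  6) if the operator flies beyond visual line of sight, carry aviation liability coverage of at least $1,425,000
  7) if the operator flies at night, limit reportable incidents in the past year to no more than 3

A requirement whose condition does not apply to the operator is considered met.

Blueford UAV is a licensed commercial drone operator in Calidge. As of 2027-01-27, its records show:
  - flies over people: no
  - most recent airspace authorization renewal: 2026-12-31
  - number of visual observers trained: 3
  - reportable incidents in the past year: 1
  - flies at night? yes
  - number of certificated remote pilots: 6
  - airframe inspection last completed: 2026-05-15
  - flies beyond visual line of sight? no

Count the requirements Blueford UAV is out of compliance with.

1. airspace authorization renewal 27 days ago vs limit 30 → met
2. certificated remote pilots 6 ≥ 6 → met
3. visual observers trained 3 ≥ 3 → met
4. condition 'flies over people' does not hold → requirement n/a → met
5. airframe inspection 257 days ago vs limit 270 → met
6. condition 'flies beyond visual line of sight' does not hold → requirement n/a → met
7. condition 'flies at night' holds; reportable incidents in the past year 1 ≤ 3 → met
Not met: 0 of 7

0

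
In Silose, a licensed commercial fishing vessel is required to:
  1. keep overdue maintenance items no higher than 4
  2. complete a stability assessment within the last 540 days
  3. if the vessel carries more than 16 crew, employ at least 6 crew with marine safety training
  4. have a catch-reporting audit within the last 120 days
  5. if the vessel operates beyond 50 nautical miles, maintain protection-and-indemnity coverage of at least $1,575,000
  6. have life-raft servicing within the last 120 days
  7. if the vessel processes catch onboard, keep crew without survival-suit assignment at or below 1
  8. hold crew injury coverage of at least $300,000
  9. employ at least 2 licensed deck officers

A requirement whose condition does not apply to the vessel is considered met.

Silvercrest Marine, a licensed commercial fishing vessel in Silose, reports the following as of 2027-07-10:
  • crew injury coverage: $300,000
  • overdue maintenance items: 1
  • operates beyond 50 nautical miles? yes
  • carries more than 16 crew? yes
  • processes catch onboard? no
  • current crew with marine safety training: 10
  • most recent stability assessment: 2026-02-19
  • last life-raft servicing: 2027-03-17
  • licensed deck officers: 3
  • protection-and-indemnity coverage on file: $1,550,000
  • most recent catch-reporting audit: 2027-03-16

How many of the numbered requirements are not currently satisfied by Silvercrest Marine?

1. overdue maintenance items 1 ≤ 4 → met
2. stability assessment 506 days ago vs limit 540 → met
3. condition 'carries more than 16 crew' holds; crew with marine safety training 10 ≥ 6 → met
4. catch-reporting audit 116 days ago vs limit 120 → met
5. condition 'operates beyond 50 nautical miles' holds; protection-and-indemnity coverage $1,550,000 < $1,575,000 → not met
6. life-raft servicing 115 days ago vs limit 120 → met
7. condition 'processes catch onboard' does not hold → requirement n/a → met
8. crew injury coverage $300,000 ≥ $300,000 → met
9. licensed deck officers 3 ≥ 2 → met
Not met: 1 of 9

1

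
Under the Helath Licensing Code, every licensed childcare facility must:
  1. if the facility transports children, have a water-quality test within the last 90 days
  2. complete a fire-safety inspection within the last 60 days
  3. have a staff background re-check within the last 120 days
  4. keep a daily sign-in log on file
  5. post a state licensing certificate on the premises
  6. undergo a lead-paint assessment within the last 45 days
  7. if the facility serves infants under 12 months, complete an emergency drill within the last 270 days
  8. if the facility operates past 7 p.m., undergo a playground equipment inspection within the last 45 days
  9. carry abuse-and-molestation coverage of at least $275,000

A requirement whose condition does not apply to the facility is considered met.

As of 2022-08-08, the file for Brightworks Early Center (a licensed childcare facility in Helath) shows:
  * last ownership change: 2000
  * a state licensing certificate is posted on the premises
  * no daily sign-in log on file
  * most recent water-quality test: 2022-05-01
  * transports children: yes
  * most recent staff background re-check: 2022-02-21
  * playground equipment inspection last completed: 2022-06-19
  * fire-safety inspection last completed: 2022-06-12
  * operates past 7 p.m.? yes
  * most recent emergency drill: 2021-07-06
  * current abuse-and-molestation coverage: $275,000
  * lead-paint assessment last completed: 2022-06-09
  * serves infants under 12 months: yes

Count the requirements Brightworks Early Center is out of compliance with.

1. condition 'transports children' holds; water-quality test 99 days ago vs limit 90 → not met
2. fire-safety inspection 57 days ago vs limit 60 → met
3. staff background re-check 168 days ago vs limit 120 → not met
4. daily sign-in log absent → not met
5. state licensing certificate present → met
6. lead-paint assessment 60 days ago vs limit 45 → not met
7. condition 'serves infants under 12 months' holds; emergency drill 398 days ago vs limit 270 → not met
8. condition 'operates past 7 p.m.' holds; playground equipment inspection 50 days ago vs limit 45 → not met
9. abuse-and-molestation coverage $275,000 ≥ $275,000 → met
Not met: 6 of 9

6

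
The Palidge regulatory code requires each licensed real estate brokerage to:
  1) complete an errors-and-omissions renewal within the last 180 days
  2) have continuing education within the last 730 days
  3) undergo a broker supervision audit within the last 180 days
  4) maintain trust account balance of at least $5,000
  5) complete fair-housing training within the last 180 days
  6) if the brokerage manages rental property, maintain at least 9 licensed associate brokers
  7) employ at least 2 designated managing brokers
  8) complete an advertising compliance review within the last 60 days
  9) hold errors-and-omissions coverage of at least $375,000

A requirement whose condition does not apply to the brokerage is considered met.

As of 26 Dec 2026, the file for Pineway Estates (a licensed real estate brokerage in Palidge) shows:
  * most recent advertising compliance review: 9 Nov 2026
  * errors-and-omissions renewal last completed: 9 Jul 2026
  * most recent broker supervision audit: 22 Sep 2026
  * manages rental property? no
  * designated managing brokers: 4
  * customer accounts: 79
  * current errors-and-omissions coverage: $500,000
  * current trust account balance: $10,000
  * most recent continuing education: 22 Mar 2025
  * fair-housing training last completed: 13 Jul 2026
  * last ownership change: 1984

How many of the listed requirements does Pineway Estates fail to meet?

0

1. errors-and-omissions renewal 170 days ago vs limit 180 → met
2. continuing education 644 days ago vs limit 730 → met
3. broker supervision audit 95 days ago vs limit 180 → met
4. trust account balance $10,000 ≥ $5,000 → met
5. fair-housing training 166 days ago vs limit 180 → met
6. condition 'manages rental property' does not hold → requirement n/a → met
7. designated managing brokers 4 ≥ 2 → met
8. advertising compliance review 47 days ago vs limit 60 → met
9. errors-and-omissions coverage $500,000 ≥ $375,000 → met
Not met: 0 of 9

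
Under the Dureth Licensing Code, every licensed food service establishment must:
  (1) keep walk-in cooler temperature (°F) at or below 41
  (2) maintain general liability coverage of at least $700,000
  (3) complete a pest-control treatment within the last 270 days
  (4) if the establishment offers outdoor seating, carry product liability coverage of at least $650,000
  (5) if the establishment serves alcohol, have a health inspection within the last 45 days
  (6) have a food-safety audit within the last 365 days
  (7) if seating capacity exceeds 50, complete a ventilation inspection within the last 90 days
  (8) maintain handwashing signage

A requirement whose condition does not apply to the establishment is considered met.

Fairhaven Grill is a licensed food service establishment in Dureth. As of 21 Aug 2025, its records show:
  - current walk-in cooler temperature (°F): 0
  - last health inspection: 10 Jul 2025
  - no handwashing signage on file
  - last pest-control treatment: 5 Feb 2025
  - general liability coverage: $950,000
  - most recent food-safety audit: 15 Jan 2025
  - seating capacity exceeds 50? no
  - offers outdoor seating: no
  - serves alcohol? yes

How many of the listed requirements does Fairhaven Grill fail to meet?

1

1. walk-in cooler temperature (°F) 0 ≤ 41 → met
2. general liability coverage $950,000 ≥ $700,000 → met
3. pest-control treatment 197 days ago vs limit 270 → met
4. condition 'offers outdoor seating' does not hold → requirement n/a → met
5. condition 'serves alcohol' holds; health inspection 42 days ago vs limit 45 → met
6. food-safety audit 218 days ago vs limit 365 → met
7. condition 'seating capacity exceeds 50' does not hold → requirement n/a → met
8. handwashing signage absent → not met
Not met: 1 of 8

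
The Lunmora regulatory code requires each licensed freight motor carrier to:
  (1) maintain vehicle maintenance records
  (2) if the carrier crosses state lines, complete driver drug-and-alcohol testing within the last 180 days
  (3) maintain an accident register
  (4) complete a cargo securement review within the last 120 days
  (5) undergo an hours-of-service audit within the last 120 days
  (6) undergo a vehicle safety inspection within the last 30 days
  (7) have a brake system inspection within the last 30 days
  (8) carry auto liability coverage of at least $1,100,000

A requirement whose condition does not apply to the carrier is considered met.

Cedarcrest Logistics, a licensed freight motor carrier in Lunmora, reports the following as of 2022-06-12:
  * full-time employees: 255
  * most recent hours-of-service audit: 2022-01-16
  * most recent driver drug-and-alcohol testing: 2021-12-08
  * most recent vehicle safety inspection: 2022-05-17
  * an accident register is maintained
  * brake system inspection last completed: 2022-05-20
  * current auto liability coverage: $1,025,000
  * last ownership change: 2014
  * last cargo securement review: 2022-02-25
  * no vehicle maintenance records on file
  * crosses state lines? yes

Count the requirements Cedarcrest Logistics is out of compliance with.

1. vehicle maintenance records absent → not met
2. condition 'crosses state lines' holds; driver drug-and-alcohol testing 186 days ago vs limit 180 → not met
3. accident register present → met
4. cargo securement review 107 days ago vs limit 120 → met
5. hours-of-service audit 147 days ago vs limit 120 → not met
6. vehicle safety inspection 26 days ago vs limit 30 → met
7. brake system inspection 23 days ago vs limit 30 → met
8. auto liability coverage $1,025,000 < $1,100,000 → not met
Not met: 4 of 8

4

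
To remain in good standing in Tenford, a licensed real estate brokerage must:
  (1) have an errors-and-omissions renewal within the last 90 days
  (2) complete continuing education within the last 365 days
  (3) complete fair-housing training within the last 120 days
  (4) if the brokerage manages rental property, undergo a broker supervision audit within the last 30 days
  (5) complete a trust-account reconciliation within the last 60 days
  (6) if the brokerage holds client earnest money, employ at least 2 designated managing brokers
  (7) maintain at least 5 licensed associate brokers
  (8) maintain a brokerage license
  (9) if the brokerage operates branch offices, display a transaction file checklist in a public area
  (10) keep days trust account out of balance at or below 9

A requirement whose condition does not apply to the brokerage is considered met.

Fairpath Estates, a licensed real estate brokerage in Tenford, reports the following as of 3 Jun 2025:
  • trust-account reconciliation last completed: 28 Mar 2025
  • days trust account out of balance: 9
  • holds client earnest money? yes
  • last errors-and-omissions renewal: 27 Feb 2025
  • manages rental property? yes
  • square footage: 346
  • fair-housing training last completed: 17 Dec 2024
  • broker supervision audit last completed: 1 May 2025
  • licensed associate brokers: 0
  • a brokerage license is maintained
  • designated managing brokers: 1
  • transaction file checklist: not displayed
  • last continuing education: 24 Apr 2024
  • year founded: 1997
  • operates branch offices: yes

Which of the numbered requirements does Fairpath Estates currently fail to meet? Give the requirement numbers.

1. errors-and-omissions renewal 96 days ago vs limit 90 → not met
2. continuing education 405 days ago vs limit 365 → not met
3. fair-housing training 168 days ago vs limit 120 → not met
4. condition 'manages rental property' holds; broker supervision audit 33 days ago vs limit 30 → not met
5. trust-account reconciliation 67 days ago vs limit 60 → not met
6. condition 'holds client earnest money' holds; designated managing brokers 1 < 2 → not met
7. licensed associate brokers 0 < 5 → not met
8. brokerage license present → met
9. condition 'operates branch offices' holds; transaction file checklist absent → not met
10. days trust account out of balance 9 ≤ 9 → met
Not met: 1, 2, 3, 4, 5, 6, 7, 9

1, 2, 3, 4, 5, 6, 7, 9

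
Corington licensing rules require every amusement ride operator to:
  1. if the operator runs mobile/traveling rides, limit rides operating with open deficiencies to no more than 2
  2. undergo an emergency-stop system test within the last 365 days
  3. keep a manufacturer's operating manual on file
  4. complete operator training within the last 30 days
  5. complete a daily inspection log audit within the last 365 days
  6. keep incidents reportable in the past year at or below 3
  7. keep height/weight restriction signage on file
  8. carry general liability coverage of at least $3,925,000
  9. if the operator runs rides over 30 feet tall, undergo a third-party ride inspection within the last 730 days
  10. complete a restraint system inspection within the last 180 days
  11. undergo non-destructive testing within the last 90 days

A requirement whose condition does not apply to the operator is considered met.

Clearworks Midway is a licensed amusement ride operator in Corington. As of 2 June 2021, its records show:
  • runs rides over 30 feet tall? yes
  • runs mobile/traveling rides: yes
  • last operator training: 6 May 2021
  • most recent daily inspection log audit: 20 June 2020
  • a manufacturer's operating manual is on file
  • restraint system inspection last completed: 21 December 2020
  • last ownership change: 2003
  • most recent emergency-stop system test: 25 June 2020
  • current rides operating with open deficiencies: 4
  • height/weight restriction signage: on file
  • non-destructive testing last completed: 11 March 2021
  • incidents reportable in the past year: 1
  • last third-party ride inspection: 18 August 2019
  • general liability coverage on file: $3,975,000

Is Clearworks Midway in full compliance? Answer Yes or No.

1. condition 'runs mobile/traveling rides' holds; rides operating with open deficiencies 4 > 2 → not met
2. emergency-stop system test 342 days ago vs limit 365 → met
3. manufacturer's operating manual present → met
4. operator training 27 days ago vs limit 30 → met
5. daily inspection log audit 347 days ago vs limit 365 → met
6. incidents reportable in the past year 1 ≤ 3 → met
7. height/weight restriction signage present → met
8. general liability coverage $3,975,000 ≥ $3,925,000 → met
9. condition 'runs rides over 30 feet tall' holds; third-party ride inspection 654 days ago vs limit 730 → met
10. restraint system inspection 163 days ago vs limit 180 → met
11. non-destructive testing 83 days ago vs limit 90 → met
Not met: 1

No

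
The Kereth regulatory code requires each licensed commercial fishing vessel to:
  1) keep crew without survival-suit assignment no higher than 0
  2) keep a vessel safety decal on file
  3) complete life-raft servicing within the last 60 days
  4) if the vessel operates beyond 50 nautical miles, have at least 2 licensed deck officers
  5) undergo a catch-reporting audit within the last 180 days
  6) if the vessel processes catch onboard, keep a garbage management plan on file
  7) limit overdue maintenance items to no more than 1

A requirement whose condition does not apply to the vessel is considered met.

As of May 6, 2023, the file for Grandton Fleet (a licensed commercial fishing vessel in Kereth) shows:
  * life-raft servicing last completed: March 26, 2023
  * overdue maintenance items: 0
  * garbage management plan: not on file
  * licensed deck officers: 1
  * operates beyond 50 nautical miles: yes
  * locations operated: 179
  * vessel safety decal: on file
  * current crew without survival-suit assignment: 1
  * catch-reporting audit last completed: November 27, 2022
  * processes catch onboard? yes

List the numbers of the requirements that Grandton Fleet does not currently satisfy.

1. crew without survival-suit assignment 1 > 0 → not met
2. vessel safety decal present → met
3. life-raft servicing 41 days ago vs limit 60 → met
4. condition 'operates beyond 50 nautical miles' holds; licensed deck officers 1 < 2 → not met
5. catch-reporting audit 160 days ago vs limit 180 → met
6. condition 'processes catch onboard' holds; garbage management plan absent → not met
7. overdue maintenance items 0 ≤ 1 → met
Not met: 1, 4, 6

1, 4, 6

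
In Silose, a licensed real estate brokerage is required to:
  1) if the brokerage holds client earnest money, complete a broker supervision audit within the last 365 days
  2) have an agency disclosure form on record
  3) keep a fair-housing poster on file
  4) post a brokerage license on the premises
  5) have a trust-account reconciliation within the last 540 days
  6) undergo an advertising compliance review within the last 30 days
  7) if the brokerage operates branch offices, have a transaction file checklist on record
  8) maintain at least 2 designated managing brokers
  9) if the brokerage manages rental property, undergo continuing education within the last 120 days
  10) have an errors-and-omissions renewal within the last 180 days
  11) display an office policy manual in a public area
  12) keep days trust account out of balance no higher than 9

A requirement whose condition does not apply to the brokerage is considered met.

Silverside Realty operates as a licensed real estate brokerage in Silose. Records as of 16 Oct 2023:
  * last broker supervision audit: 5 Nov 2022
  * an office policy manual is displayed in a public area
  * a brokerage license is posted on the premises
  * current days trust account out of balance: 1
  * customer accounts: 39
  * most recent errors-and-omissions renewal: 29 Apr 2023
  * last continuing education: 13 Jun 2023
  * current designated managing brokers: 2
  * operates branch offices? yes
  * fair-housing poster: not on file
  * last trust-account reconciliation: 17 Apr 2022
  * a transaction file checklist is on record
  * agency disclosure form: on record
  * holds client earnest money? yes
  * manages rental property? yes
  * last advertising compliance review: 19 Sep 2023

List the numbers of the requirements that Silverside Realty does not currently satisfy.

3, 5, 9

1. condition 'holds client earnest money' holds; broker supervision audit 345 days ago vs limit 365 → met
2. agency disclosure form present → met
3. fair-housing poster absent → not met
4. brokerage license present → met
5. trust-account reconciliation 547 days ago vs limit 540 → not met
6. advertising compliance review 27 days ago vs limit 30 → met
7. condition 'operates branch offices' holds; transaction file checklist present → met
8. designated managing brokers 2 ≥ 2 → met
9. condition 'manages rental property' holds; continuing education 125 days ago vs limit 120 → not met
10. errors-and-omissions renewal 170 days ago vs limit 180 → met
11. office policy manual present → met
12. days trust account out of balance 1 ≤ 9 → met
Not met: 3, 5, 9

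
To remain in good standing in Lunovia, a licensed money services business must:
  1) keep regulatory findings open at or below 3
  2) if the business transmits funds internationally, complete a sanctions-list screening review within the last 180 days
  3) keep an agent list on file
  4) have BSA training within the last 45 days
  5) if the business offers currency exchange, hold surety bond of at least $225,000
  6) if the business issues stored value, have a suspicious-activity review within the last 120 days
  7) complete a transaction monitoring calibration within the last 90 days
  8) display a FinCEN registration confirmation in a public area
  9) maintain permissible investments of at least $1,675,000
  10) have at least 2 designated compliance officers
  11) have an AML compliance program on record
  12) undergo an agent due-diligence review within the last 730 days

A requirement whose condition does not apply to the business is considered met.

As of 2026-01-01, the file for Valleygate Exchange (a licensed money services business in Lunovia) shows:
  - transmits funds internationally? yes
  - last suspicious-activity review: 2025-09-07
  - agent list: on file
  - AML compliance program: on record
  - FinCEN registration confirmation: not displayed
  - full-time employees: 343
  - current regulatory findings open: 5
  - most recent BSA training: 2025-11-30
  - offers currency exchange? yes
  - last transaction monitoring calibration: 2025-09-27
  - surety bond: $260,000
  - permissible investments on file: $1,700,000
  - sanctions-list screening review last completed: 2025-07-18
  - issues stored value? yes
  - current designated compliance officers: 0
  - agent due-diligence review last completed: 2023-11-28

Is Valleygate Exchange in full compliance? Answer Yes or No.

No

1. regulatory findings open 5 > 3 → not met
2. condition 'transmits funds internationally' holds; sanctions-list screening review 167 days ago vs limit 180 → met
3. agent list present → met
4. BSA training 32 days ago vs limit 45 → met
5. condition 'offers currency exchange' holds; surety bond $260,000 ≥ $225,000 → met
6. condition 'issues stored value' holds; suspicious-activity review 116 days ago vs limit 120 → met
7. transaction monitoring calibration 96 days ago vs limit 90 → not met
8. FinCEN registration confirmation absent → not met
9. permissible investments $1,700,000 ≥ $1,675,000 → met
10. designated compliance officers 0 < 2 → not met
11. AML compliance program present → met
12. agent due-diligence review 765 days ago vs limit 730 → not met
Not met: 1, 7, 8, 10, 12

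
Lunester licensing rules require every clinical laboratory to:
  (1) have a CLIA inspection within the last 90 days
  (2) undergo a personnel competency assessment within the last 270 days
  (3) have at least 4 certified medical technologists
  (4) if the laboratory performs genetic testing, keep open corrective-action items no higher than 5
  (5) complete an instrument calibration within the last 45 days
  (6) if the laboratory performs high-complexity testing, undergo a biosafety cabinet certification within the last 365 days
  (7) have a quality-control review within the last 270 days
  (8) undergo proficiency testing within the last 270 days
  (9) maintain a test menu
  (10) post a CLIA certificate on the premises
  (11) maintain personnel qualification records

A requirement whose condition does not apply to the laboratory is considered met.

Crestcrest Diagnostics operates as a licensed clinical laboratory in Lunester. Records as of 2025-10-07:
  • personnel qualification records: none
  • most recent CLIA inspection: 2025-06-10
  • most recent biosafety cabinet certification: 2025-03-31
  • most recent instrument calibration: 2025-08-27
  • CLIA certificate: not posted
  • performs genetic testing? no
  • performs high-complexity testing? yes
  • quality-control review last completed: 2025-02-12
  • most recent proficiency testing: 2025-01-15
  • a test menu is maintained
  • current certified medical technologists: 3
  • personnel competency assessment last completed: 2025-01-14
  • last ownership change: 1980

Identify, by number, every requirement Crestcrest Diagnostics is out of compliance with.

1, 3, 10, 11

1. CLIA inspection 119 days ago vs limit 90 → not met
2. personnel competency assessment 266 days ago vs limit 270 → met
3. certified medical technologists 3 < 4 → not met
4. condition 'performs genetic testing' does not hold → requirement n/a → met
5. instrument calibration 41 days ago vs limit 45 → met
6. condition 'performs high-complexity testing' holds; biosafety cabinet certification 190 days ago vs limit 365 → met
7. quality-control review 237 days ago vs limit 270 → met
8. proficiency testing 265 days ago vs limit 270 → met
9. test menu present → met
10. CLIA certificate absent → not met
11. personnel qualification records absent → not met
Not met: 1, 3, 10, 11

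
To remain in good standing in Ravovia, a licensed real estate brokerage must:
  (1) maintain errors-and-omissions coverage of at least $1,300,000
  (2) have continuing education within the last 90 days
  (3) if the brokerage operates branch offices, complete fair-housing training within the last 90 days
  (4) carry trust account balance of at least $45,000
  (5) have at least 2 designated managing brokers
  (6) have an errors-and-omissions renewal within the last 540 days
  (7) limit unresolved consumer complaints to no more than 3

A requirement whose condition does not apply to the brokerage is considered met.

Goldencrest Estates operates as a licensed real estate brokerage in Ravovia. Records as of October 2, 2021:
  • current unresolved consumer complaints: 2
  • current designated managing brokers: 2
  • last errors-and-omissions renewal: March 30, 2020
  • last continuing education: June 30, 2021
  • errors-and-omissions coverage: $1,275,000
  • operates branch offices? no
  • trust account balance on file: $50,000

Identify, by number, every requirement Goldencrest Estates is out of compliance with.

1. errors-and-omissions coverage $1,275,000 < $1,300,000 → not met
2. continuing education 94 days ago vs limit 90 → not met
3. condition 'operates branch offices' does not hold → requirement n/a → met
4. trust account balance $50,000 ≥ $45,000 → met
5. designated managing brokers 2 ≥ 2 → met
6. errors-and-omissions renewal 551 days ago vs limit 540 → not met
7. unresolved consumer complaints 2 ≤ 3 → met
Not met: 1, 2, 6

1, 2, 6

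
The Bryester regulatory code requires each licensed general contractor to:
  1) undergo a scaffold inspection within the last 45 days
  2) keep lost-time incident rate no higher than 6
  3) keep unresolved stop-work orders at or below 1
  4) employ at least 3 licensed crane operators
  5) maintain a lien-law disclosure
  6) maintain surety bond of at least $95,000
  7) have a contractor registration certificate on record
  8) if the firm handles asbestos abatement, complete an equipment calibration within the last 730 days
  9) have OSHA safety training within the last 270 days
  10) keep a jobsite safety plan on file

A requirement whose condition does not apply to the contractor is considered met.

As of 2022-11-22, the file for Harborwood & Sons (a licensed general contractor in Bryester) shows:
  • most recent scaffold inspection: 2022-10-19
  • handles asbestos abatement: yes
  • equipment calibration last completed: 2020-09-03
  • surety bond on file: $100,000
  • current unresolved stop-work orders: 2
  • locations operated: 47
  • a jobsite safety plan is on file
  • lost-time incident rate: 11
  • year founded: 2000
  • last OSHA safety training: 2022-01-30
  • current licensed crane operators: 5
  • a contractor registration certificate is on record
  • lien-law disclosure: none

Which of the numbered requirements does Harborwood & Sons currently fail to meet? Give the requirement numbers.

1. scaffold inspection 34 days ago vs limit 45 → met
2. lost-time incident rate 11 > 6 → not met
3. unresolved stop-work orders 2 > 1 → not met
4. licensed crane operators 5 ≥ 3 → met
5. lien-law disclosure absent → not met
6. surety bond $100,000 ≥ $95,000 → met
7. contractor registration certificate present → met
8. condition 'handles asbestos abatement' holds; equipment calibration 810 days ago vs limit 730 → not met
9. OSHA safety training 296 days ago vs limit 270 → not met
10. jobsite safety plan present → met
Not met: 2, 3, 5, 8, 9

2, 3, 5, 8, 9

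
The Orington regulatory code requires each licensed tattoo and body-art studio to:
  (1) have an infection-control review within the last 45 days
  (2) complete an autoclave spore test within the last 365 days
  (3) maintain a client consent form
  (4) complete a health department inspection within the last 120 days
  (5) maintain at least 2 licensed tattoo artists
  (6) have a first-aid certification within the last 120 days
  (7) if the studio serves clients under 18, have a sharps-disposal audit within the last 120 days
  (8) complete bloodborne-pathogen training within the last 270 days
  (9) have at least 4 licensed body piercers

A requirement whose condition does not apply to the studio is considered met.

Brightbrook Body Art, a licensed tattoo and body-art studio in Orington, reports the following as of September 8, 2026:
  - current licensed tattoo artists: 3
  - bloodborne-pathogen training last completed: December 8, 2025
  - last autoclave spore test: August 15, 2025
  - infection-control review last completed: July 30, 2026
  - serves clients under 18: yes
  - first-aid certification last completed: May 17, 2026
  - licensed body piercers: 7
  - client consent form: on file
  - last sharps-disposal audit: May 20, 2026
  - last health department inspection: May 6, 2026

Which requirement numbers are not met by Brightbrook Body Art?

1. infection-control review 40 days ago vs limit 45 → met
2. autoclave spore test 389 days ago vs limit 365 → not met
3. client consent form present → met
4. health department inspection 125 days ago vs limit 120 → not met
5. licensed tattoo artists 3 ≥ 2 → met
6. first-aid certification 114 days ago vs limit 120 → met
7. condition 'serves clients under 18' holds; sharps-disposal audit 111 days ago vs limit 120 → met
8. bloodborne-pathogen training 274 days ago vs limit 270 → not met
9. licensed body piercers 7 ≥ 4 → met
Not met: 2, 4, 8

2, 4, 8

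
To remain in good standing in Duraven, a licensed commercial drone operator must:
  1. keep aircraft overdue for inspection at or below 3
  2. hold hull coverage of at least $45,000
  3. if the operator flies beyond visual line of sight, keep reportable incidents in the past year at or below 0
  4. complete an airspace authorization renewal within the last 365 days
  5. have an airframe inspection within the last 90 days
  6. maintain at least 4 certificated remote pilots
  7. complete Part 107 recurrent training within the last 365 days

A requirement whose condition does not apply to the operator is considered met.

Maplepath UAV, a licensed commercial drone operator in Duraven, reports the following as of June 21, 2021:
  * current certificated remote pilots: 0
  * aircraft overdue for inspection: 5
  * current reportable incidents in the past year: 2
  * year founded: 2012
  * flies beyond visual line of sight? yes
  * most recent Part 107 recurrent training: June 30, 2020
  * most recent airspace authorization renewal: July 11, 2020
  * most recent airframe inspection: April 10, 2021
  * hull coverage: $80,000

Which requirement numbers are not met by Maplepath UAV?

1. aircraft overdue for inspection 5 > 3 → not met
2. hull coverage $80,000 ≥ $45,000 → met
3. condition 'flies beyond visual line of sight' holds; reportable incidents in the past year 2 > 0 → not met
4. airspace authorization renewal 345 days ago vs limit 365 → met
5. airframe inspection 72 days ago vs limit 90 → met
6. certificated remote pilots 0 < 4 → not met
7. Part 107 recurrent training 356 days ago vs limit 365 → met
Not met: 1, 3, 6

1, 3, 6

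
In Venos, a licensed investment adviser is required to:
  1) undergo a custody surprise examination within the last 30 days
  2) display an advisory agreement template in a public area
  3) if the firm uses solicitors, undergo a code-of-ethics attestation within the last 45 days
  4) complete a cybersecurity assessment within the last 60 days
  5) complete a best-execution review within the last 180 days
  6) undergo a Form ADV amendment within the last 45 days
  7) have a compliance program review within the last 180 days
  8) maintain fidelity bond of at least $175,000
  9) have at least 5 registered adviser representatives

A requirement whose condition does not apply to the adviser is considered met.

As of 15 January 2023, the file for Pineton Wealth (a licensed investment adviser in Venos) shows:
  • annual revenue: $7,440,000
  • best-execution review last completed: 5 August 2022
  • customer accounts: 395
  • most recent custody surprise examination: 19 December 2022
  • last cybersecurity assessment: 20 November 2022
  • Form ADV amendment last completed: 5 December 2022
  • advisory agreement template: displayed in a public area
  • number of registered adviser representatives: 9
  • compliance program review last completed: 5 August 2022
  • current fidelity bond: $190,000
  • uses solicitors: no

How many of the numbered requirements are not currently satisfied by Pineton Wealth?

1. custody surprise examination 27 days ago vs limit 30 → met
2. advisory agreement template present → met
3. condition 'uses solicitors' does not hold → requirement n/a → met
4. cybersecurity assessment 56 days ago vs limit 60 → met
5. best-execution review 163 days ago vs limit 180 → met
6. Form ADV amendment 41 days ago vs limit 45 → met
7. compliance program review 163 days ago vs limit 180 → met
8. fidelity bond $190,000 ≥ $175,000 → met
9. registered adviser representatives 9 ≥ 5 → met
Not met: 0 of 9

0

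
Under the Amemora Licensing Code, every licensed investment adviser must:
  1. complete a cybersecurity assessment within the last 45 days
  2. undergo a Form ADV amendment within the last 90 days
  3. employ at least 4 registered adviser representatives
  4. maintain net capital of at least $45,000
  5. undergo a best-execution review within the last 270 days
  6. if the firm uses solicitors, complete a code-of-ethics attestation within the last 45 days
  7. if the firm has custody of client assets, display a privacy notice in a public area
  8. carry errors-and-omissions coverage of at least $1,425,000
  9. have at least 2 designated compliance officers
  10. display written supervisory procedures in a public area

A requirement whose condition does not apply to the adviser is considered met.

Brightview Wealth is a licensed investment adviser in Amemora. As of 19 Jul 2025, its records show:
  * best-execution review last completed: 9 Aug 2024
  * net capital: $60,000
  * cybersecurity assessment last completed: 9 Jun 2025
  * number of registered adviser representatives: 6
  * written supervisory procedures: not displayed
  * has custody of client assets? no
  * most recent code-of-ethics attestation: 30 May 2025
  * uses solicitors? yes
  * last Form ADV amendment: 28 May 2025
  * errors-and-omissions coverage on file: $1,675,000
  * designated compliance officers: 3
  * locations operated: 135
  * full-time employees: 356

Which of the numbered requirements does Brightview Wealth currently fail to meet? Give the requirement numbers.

5, 6, 10

1. cybersecurity assessment 40 days ago vs limit 45 → met
2. Form ADV amendment 52 days ago vs limit 90 → met
3. registered adviser representatives 6 ≥ 4 → met
4. net capital $60,000 ≥ $45,000 → met
5. best-execution review 344 days ago vs limit 270 → not met
6. condition 'uses solicitors' holds; code-of-ethics attestation 50 days ago vs limit 45 → not met
7. condition 'has custody of client assets' does not hold → requirement n/a → met
8. errors-and-omissions coverage $1,675,000 ≥ $1,425,000 → met
9. designated compliance officers 3 ≥ 2 → met
10. written supervisory procedures absent → not met
Not met: 5, 6, 10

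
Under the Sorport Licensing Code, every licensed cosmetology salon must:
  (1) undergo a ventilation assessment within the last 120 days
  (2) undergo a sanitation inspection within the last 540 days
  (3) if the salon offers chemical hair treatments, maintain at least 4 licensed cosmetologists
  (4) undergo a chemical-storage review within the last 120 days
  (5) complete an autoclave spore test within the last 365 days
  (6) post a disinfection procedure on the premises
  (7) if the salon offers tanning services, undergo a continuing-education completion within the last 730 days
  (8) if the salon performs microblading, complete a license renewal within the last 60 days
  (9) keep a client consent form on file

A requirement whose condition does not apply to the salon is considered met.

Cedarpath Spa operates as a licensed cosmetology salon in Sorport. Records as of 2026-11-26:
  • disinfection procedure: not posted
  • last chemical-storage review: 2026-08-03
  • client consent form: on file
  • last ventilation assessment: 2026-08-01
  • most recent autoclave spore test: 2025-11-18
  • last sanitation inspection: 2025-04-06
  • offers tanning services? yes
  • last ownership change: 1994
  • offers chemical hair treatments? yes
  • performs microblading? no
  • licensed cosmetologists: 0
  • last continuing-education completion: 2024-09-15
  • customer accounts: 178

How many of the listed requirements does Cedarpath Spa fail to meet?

1. ventilation assessment 117 days ago vs limit 120 → met
2. sanitation inspection 599 days ago vs limit 540 → not met
3. condition 'offers chemical hair treatments' holds; licensed cosmetologists 0 < 4 → not met
4. chemical-storage review 115 days ago vs limit 120 → met
5. autoclave spore test 373 days ago vs limit 365 → not met
6. disinfection procedure absent → not met
7. condition 'offers tanning services' holds; continuing-education completion 802 days ago vs limit 730 → not met
8. condition 'performs microblading' does not hold → requirement n/a → met
9. client consent form present → met
Not met: 5 of 9

5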